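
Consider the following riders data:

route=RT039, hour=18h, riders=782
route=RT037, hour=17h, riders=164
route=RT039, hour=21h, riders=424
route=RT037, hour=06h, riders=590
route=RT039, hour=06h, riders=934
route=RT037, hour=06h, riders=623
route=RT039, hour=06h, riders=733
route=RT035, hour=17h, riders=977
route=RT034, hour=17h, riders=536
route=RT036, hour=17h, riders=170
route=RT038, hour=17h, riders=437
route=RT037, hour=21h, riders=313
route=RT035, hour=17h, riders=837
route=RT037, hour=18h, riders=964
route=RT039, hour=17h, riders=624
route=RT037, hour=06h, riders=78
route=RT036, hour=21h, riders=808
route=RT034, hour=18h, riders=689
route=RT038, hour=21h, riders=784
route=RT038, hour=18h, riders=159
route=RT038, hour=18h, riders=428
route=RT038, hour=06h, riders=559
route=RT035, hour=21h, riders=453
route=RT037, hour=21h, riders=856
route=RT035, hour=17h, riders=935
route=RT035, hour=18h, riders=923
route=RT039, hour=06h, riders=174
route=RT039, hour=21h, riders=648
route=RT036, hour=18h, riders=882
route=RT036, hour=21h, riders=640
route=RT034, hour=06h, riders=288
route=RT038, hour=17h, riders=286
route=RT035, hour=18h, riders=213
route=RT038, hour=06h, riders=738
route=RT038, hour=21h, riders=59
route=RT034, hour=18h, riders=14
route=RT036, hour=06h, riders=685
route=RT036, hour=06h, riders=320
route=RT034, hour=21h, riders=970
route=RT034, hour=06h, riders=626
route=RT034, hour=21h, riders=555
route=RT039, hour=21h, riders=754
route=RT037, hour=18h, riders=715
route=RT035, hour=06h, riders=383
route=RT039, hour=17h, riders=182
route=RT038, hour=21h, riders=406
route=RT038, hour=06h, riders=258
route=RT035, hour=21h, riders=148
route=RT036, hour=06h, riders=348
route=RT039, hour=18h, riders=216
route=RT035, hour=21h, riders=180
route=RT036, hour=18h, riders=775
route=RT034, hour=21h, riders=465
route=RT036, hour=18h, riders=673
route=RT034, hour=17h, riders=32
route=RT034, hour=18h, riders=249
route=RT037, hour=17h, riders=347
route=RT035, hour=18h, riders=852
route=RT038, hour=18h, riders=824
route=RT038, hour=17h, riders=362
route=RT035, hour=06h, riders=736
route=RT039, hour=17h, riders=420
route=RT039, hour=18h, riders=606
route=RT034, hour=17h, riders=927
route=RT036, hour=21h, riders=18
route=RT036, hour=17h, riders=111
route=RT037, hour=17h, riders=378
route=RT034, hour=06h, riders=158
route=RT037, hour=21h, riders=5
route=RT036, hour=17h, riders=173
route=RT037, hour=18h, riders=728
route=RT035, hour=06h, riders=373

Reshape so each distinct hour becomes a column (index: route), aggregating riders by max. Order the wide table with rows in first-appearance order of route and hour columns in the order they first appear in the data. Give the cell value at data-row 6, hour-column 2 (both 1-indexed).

With rows in first-appearance order of route, row 6 is route=RT038. hour columns in first-appearance order: 18h, 17h, 21h, 06h; column 2 is 17h.
Long rows with route=RT038, hour=17h: max(437, 286, 362) = 437.

437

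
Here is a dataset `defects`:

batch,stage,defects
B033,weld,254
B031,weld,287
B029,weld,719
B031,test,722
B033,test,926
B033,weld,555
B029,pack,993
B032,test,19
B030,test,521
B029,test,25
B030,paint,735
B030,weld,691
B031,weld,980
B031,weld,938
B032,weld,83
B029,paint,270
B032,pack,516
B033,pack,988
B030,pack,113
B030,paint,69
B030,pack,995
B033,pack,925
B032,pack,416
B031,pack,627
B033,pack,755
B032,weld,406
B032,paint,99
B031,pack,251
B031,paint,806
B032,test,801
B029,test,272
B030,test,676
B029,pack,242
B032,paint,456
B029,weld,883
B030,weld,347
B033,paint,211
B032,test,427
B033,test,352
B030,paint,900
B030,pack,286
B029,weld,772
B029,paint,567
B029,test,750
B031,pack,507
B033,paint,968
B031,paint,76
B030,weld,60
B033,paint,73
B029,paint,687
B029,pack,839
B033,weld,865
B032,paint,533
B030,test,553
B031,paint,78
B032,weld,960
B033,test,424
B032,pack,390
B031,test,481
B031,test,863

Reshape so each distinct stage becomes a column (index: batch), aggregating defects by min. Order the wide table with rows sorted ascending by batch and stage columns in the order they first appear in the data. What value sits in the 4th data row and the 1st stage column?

With rows sorted ascending by batch, row 4 is batch=B032. stage columns in first-appearance order: weld, test, pack, paint; column 1 is weld.
Long rows with batch=B032, stage=weld: min(83, 406, 960) = 83.

83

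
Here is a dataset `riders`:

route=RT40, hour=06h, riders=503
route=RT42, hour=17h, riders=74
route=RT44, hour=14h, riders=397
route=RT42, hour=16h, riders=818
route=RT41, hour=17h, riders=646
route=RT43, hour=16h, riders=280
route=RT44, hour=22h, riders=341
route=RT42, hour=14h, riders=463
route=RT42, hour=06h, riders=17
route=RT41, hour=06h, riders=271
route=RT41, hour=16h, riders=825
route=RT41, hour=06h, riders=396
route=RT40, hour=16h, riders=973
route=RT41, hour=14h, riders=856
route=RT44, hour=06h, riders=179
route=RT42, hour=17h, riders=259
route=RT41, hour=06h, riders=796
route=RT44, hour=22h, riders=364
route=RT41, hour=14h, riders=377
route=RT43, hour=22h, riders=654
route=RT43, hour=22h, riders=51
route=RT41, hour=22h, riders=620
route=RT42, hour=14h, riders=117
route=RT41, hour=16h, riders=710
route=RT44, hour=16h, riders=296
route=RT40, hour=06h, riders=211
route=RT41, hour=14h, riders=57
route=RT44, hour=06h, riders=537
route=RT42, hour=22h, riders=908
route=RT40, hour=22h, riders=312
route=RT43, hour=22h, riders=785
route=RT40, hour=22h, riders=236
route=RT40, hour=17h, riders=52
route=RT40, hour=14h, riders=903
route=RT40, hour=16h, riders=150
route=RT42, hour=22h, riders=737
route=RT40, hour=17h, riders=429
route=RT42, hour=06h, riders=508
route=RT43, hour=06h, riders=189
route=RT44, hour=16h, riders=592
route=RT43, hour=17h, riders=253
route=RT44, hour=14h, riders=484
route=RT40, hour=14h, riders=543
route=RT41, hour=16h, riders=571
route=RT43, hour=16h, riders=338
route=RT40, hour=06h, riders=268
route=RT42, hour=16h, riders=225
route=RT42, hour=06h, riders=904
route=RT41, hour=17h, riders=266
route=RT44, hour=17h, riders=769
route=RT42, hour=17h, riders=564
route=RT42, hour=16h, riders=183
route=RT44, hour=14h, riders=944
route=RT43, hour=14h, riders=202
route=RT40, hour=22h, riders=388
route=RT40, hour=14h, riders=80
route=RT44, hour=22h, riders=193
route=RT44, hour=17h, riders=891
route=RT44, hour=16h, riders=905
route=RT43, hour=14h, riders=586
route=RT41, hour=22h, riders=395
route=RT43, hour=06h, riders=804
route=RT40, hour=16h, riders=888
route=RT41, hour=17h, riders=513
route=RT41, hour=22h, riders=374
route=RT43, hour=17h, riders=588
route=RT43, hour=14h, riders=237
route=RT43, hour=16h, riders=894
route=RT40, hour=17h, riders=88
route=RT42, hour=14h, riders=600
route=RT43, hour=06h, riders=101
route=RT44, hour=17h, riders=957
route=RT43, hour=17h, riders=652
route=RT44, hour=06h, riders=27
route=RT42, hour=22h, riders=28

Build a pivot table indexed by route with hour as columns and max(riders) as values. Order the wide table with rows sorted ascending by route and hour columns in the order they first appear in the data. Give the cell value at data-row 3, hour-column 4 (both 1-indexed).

With rows sorted ascending by route, row 3 is route=RT42. hour columns in first-appearance order: 06h, 17h, 14h, 16h, 22h; column 4 is 16h.
Long rows with route=RT42, hour=16h: max(818, 225, 183) = 818.

818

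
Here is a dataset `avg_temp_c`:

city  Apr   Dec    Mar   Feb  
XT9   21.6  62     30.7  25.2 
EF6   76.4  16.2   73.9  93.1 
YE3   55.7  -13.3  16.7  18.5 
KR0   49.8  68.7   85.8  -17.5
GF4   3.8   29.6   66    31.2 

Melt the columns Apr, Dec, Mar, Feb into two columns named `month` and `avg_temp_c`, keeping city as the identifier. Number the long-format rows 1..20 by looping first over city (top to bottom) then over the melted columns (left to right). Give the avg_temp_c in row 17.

20 rows total (5 × 4). Row 17: index ⌊(17-1)/4⌋ = 4 into city → GF4; (17-1) mod 4 = 0 into the melted columns → Apr.
So row 17 is (GF4, Apr, 3.8); avg_temp_c = 3.8.

3.8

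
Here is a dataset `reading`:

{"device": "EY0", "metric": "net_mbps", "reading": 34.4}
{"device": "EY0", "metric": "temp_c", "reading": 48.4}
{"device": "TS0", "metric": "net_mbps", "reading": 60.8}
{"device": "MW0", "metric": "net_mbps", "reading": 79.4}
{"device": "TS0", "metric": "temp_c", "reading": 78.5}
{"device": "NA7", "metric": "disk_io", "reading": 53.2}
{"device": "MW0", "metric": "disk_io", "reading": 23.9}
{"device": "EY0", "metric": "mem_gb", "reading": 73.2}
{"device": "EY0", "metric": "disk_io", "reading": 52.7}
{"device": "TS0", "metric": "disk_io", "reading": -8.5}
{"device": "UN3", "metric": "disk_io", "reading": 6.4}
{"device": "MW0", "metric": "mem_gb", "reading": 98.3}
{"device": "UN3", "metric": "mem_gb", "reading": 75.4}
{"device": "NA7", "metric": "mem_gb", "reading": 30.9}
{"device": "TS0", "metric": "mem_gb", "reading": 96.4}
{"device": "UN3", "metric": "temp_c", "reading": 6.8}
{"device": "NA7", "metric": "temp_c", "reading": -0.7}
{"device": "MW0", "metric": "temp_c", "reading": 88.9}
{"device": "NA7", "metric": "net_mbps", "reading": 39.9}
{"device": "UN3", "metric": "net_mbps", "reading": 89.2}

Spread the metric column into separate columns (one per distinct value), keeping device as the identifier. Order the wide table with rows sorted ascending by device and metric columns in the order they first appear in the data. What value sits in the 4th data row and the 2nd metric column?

78.5

With rows sorted ascending by device, row 4 is device=TS0. metric columns in first-appearance order: net_mbps, temp_c, disk_io, mem_gb; column 2 is temp_c.
Long rows with device=TS0, metric=temp_c: reading = 78.5.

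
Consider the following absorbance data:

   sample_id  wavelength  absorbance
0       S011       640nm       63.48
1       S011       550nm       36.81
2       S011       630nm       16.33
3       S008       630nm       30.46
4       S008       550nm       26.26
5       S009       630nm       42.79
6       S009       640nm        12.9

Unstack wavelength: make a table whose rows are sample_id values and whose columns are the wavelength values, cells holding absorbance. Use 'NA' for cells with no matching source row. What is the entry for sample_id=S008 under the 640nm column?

No long-format row has sample_id=S008 and wavelength=640nm, so the cell is NA.

NA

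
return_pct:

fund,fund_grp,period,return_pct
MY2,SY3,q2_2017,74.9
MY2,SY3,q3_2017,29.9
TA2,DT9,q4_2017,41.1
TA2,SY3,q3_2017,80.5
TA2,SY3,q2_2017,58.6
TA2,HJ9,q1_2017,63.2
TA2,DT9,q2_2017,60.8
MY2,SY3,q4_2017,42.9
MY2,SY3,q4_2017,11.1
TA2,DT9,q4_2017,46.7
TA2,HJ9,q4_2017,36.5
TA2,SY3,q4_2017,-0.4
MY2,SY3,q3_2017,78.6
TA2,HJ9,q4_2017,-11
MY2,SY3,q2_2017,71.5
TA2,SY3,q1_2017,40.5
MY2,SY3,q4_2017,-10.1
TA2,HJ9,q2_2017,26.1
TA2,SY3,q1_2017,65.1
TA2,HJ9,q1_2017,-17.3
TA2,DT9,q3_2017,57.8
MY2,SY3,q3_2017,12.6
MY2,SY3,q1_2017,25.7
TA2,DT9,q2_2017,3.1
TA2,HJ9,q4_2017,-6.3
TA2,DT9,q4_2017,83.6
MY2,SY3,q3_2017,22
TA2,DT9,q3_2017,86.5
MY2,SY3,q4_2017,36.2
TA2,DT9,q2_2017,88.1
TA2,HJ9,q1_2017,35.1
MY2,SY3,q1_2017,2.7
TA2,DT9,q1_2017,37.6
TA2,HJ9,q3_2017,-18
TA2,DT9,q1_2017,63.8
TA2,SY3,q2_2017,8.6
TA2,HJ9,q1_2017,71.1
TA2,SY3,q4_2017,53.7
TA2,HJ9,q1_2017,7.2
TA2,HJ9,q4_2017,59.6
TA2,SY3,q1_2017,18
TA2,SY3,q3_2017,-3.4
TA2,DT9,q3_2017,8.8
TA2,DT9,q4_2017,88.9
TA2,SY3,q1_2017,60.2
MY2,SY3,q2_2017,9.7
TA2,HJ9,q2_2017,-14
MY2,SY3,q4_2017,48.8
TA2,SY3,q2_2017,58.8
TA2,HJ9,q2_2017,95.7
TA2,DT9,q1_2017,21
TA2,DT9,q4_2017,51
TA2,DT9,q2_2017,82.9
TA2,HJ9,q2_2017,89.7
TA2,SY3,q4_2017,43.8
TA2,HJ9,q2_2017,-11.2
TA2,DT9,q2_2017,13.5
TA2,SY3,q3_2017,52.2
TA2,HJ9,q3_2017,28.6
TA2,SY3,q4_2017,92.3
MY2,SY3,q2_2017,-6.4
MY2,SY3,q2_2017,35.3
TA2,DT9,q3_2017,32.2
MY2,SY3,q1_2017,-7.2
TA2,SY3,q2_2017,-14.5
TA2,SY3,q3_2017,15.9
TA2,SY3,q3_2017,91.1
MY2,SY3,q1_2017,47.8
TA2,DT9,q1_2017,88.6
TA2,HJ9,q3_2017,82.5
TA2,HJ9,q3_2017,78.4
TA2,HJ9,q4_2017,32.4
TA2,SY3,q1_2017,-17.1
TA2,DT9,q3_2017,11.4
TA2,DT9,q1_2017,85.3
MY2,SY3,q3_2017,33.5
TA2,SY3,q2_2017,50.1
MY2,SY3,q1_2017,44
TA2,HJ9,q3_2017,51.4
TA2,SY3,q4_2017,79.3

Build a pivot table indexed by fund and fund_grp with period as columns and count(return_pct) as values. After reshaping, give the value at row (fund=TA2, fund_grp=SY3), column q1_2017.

Rows with fund=TA2, fund_grp=SY3 and period=q1_2017: return_pct values are 40.5, 65.1, 18, 60.2, -17.1.
5 rows match — count = 5.

5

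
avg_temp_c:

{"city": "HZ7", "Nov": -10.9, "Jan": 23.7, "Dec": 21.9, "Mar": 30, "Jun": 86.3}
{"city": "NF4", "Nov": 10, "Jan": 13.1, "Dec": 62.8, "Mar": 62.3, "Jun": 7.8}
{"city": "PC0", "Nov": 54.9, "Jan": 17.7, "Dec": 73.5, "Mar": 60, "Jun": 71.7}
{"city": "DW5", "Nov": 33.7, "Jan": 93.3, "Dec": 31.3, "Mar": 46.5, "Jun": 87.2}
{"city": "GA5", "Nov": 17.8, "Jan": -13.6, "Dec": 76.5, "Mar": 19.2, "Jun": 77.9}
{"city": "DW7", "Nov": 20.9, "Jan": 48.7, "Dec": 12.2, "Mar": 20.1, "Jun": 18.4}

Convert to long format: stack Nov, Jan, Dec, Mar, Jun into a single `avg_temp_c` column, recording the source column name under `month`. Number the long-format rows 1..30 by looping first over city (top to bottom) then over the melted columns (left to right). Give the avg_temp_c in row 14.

30 rows total (6 × 5). Row 14: index ⌊(14-1)/5⌋ = 2 into city → PC0; (14-1) mod 5 = 3 into the melted columns → Mar.
So row 14 is (PC0, Mar, 60); avg_temp_c = 60.

60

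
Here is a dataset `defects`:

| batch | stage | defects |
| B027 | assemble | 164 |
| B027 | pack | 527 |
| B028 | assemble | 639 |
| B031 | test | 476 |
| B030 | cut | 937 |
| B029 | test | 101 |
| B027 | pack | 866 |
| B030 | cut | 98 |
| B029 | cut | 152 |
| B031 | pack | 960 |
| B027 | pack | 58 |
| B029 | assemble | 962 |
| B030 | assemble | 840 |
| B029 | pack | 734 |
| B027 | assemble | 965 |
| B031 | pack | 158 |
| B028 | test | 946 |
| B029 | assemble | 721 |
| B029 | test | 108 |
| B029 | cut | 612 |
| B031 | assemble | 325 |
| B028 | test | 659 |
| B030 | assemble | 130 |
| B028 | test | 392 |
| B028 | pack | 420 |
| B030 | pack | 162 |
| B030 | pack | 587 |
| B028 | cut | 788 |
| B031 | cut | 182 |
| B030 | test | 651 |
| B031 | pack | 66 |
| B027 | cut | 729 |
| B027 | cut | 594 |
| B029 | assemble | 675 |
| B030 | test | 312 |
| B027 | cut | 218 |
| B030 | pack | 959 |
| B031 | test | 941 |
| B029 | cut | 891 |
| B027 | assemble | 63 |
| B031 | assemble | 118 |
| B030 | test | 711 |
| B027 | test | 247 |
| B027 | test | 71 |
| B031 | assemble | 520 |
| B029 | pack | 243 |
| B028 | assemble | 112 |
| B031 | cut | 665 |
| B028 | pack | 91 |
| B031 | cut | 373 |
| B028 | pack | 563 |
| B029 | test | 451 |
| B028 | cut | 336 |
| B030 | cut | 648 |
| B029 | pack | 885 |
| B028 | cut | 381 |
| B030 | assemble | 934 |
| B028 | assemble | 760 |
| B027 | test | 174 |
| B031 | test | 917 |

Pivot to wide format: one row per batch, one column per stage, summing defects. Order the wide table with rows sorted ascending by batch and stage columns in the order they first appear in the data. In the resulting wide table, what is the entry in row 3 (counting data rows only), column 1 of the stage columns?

With rows sorted ascending by batch, row 3 is batch=B029. stage columns in first-appearance order: assemble, pack, test, cut; column 1 is assemble.
Long rows with batch=B029, stage=assemble: 962 + 721 + 675 = 2358.

2358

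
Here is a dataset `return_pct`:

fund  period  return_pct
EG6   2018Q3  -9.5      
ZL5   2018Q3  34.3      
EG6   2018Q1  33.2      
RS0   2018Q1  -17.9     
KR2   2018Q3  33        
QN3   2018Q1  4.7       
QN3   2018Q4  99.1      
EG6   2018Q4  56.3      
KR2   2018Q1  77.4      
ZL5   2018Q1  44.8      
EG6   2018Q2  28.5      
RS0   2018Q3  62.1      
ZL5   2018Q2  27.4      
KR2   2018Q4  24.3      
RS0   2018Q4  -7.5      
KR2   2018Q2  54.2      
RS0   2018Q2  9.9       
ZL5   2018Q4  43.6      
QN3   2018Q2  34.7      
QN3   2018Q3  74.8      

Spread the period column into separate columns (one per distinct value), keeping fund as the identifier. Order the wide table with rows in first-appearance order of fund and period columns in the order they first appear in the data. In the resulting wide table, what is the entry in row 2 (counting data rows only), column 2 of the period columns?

With rows in first-appearance order of fund, row 2 is fund=ZL5. period columns in first-appearance order: 2018Q3, 2018Q1, 2018Q4, 2018Q2; column 2 is 2018Q1.
Long rows with fund=ZL5, period=2018Q1: return_pct = 44.8.

44.8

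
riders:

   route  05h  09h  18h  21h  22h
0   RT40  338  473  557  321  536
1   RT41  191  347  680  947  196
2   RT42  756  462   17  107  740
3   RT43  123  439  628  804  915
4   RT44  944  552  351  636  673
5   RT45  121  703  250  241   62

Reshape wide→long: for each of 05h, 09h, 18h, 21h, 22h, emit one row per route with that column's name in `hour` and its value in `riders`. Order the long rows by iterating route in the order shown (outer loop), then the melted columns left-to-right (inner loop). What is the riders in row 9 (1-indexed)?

947

30 rows total (6 × 5). Row 9: index ⌊(9-1)/5⌋ = 1 into route → RT41; (9-1) mod 5 = 3 into the melted columns → 21h.
So row 9 is (RT41, 21h, 947); riders = 947.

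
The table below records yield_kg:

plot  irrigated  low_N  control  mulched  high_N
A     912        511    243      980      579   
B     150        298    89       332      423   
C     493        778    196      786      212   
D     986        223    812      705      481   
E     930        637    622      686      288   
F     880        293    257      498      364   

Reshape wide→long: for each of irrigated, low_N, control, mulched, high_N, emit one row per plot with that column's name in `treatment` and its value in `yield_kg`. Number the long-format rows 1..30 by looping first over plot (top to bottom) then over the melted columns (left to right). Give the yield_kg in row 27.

293

30 rows total (6 × 5). Row 27: index ⌊(27-1)/5⌋ = 5 into plot → F; (27-1) mod 5 = 1 into the melted columns → low_N.
So row 27 is (F, low_N, 293); yield_kg = 293.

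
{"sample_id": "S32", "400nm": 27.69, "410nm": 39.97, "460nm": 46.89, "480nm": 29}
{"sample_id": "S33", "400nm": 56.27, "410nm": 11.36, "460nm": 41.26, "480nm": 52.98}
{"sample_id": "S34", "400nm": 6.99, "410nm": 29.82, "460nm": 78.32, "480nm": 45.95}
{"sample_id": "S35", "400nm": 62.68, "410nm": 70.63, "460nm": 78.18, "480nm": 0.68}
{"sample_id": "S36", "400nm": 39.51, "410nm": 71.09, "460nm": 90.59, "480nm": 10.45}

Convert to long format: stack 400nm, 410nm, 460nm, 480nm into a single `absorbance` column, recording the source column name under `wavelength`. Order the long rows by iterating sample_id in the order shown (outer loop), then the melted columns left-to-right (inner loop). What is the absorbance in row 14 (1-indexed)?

70.63

20 rows total (5 × 4). Row 14: index ⌊(14-1)/4⌋ = 3 into sample_id → S35; (14-1) mod 4 = 1 into the melted columns → 410nm.
So row 14 is (S35, 410nm, 70.63); absorbance = 70.63.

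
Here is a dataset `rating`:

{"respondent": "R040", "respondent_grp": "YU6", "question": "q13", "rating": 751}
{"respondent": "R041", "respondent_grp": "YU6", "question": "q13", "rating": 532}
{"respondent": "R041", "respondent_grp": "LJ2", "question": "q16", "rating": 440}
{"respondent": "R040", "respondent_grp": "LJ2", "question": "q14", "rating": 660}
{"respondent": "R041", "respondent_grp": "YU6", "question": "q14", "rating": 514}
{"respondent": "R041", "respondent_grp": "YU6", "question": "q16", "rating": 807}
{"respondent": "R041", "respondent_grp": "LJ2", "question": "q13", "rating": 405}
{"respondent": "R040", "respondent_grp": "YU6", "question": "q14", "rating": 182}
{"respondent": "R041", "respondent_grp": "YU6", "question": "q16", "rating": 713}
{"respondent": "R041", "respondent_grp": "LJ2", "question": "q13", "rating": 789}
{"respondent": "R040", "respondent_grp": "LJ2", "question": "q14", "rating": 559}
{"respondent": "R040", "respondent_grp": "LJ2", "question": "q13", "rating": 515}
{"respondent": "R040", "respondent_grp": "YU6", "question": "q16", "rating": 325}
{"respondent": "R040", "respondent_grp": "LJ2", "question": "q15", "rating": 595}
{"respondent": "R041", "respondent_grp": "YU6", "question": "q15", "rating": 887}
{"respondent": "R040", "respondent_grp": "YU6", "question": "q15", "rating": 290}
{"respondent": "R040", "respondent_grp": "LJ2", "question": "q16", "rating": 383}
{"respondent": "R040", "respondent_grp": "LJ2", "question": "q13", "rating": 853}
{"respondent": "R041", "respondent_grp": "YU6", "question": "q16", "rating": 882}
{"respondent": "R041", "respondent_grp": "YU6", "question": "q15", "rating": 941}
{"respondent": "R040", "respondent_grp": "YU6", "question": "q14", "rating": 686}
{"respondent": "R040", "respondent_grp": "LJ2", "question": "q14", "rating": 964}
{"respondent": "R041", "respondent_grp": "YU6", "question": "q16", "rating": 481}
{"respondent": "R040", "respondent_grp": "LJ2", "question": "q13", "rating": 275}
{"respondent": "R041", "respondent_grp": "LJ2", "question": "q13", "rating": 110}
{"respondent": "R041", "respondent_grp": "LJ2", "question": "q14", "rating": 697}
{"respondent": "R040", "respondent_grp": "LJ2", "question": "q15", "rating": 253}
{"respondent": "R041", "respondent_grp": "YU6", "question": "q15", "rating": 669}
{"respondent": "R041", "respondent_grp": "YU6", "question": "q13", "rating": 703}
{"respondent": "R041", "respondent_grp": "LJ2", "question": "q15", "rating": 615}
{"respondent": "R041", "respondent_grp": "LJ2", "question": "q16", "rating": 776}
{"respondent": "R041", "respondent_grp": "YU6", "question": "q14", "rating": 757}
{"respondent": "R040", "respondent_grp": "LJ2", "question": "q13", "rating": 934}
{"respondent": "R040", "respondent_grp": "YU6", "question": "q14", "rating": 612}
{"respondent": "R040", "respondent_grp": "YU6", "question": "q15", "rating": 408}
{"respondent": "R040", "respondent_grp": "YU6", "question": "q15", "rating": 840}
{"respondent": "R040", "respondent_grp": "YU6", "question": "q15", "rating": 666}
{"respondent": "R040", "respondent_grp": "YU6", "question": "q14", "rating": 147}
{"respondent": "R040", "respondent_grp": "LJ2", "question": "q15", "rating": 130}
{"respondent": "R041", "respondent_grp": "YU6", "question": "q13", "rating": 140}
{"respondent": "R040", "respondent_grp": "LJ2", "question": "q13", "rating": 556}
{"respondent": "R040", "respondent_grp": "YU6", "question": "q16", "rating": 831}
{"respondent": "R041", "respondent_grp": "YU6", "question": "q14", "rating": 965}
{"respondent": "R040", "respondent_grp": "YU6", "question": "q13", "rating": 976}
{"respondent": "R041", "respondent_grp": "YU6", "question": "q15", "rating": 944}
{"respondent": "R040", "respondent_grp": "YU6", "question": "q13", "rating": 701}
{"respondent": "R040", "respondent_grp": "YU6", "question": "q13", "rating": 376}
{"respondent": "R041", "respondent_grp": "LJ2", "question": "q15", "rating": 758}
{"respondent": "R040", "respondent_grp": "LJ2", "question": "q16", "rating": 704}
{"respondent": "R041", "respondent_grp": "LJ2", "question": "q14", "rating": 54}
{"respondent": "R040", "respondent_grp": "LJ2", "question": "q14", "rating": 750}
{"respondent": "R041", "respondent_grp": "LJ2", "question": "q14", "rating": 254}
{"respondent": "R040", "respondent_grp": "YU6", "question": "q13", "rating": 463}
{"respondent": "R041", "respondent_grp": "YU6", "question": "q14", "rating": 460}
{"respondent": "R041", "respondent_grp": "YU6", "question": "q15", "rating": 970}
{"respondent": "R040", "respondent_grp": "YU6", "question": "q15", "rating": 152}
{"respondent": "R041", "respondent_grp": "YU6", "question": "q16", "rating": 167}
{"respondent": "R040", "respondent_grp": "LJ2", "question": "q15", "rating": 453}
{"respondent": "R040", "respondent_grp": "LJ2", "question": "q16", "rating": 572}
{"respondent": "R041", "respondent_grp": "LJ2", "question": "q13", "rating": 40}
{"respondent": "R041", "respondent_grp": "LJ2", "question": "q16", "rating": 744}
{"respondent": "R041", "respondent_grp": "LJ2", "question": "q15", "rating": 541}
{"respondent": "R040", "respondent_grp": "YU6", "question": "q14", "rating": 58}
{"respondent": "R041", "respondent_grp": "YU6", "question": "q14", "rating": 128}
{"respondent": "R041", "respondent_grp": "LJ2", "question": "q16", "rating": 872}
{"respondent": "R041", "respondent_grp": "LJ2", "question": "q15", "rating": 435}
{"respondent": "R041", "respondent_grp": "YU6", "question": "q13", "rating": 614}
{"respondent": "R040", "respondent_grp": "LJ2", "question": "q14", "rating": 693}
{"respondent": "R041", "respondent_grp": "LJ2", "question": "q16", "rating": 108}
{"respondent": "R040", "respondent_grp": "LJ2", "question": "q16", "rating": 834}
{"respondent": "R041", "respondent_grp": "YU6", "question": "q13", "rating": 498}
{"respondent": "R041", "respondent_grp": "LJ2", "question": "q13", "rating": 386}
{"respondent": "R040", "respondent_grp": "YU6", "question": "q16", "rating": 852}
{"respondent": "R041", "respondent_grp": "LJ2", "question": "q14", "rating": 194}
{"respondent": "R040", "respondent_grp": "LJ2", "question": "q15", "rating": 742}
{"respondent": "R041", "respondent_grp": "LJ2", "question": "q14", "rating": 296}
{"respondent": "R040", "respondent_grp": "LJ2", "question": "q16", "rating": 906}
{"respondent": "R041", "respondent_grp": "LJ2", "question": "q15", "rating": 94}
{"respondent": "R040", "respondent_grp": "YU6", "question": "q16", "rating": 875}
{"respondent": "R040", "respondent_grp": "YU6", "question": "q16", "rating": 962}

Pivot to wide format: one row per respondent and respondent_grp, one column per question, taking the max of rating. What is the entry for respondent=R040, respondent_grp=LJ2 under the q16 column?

Rows with respondent=R040, respondent_grp=LJ2 and question=q16: rating values are 383, 704, 572, 834, 906.
max(383, 704, 572, 834, 906) = 906.

906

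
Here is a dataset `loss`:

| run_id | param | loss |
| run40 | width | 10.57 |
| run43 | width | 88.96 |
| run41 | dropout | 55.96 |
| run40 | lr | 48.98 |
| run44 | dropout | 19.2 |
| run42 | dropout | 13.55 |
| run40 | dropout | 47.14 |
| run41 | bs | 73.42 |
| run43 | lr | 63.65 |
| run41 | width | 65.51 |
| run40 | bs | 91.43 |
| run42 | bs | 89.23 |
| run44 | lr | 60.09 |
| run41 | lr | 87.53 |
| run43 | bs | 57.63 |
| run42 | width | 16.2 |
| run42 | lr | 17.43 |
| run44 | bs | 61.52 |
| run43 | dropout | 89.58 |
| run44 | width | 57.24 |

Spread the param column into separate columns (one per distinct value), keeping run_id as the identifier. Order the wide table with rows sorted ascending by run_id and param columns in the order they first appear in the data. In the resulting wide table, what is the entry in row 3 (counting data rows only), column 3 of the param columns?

17.43

With rows sorted ascending by run_id, row 3 is run_id=run42. param columns in first-appearance order: width, dropout, lr, bs; column 3 is lr.
Long rows with run_id=run42, param=lr: loss = 17.43.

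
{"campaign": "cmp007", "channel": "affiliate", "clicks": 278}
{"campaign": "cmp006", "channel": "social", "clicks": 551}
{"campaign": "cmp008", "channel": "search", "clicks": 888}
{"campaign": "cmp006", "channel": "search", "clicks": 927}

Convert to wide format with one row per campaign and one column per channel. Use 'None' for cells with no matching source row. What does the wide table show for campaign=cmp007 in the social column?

No long-format row has campaign=cmp007 and channel=social, so the cell is None.

None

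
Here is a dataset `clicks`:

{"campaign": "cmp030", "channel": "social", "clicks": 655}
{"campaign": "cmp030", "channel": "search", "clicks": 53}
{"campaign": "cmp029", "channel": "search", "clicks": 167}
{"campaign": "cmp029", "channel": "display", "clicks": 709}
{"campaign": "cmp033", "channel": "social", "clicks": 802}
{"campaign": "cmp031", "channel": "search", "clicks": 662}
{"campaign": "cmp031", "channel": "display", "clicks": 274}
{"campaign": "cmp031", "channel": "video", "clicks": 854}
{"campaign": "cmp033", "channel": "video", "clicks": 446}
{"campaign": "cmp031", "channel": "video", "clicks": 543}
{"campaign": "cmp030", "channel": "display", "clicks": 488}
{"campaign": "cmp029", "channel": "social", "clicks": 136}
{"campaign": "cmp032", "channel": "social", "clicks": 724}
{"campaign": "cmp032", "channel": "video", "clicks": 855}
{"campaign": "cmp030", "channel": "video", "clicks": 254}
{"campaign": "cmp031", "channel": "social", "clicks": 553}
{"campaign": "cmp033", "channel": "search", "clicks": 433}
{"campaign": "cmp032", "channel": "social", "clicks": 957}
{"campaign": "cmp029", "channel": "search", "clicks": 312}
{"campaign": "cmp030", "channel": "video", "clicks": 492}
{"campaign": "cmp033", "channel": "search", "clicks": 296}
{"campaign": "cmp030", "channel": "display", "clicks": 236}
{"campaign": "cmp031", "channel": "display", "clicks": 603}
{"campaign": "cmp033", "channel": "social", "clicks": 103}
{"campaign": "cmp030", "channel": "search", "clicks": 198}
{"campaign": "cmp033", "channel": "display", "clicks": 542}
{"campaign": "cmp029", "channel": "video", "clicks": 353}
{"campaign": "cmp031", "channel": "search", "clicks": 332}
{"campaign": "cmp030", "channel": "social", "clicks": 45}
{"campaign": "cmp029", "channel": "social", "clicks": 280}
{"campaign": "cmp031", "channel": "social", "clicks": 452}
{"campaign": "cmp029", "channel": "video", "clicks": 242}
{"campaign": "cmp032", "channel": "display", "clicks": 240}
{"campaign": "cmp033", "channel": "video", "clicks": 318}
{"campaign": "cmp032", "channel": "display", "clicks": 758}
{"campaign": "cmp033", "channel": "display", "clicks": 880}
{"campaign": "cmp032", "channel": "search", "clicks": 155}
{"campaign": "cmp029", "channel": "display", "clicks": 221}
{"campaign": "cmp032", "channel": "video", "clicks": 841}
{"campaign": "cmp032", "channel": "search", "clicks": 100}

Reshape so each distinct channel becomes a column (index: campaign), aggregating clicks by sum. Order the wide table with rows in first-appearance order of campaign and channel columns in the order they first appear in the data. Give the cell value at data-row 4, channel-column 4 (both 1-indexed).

1397

With rows in first-appearance order of campaign, row 4 is campaign=cmp031. channel columns in first-appearance order: social, search, display, video; column 4 is video.
Long rows with campaign=cmp031, channel=video: 854 + 543 = 1397.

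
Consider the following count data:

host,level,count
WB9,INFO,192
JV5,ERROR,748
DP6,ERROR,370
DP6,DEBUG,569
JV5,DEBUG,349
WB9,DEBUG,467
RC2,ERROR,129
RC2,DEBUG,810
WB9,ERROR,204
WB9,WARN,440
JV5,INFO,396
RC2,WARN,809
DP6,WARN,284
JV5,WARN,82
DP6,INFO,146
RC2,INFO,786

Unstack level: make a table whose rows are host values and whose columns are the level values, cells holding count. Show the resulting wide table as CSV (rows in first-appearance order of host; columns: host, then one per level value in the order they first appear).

Columns: host plus the 4 distinct level values (INFO, ERROR, DEBUG, WARN).
For example, row WB9 column INFO takes count=192 from the long row (WB9, INFO).

host,INFO,ERROR,DEBUG,WARN
WB9,192,204,467,440
JV5,396,748,349,82
DP6,146,370,569,284
RC2,786,129,810,809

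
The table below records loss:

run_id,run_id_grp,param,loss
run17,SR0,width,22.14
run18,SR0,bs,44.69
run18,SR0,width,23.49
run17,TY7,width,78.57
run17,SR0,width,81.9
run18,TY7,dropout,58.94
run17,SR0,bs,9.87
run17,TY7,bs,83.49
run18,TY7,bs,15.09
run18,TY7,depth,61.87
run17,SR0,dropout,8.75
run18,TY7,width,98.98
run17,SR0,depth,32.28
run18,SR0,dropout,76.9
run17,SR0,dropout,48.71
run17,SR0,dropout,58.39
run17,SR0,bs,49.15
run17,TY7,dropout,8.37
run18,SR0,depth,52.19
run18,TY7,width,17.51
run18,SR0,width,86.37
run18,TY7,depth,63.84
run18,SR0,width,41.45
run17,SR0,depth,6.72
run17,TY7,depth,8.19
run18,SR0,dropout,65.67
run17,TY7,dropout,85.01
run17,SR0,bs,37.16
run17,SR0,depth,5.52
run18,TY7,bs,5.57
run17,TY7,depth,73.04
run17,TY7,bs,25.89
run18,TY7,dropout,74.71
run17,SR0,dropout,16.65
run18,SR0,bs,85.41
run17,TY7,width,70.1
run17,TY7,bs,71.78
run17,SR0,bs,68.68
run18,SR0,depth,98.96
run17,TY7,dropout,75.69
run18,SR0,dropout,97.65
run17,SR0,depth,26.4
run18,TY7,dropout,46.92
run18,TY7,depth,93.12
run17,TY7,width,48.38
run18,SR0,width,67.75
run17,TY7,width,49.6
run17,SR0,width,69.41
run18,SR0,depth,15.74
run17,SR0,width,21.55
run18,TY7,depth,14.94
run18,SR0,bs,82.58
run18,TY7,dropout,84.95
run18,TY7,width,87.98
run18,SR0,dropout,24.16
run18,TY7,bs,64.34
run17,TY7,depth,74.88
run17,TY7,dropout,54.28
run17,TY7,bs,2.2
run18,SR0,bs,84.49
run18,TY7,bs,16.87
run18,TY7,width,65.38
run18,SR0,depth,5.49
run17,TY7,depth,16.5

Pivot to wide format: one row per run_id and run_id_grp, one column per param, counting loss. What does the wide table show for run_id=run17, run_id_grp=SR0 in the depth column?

4

Rows with run_id=run17, run_id_grp=SR0 and param=depth: loss values are 32.28, 6.72, 5.52, 26.4.
4 rows match — count = 4.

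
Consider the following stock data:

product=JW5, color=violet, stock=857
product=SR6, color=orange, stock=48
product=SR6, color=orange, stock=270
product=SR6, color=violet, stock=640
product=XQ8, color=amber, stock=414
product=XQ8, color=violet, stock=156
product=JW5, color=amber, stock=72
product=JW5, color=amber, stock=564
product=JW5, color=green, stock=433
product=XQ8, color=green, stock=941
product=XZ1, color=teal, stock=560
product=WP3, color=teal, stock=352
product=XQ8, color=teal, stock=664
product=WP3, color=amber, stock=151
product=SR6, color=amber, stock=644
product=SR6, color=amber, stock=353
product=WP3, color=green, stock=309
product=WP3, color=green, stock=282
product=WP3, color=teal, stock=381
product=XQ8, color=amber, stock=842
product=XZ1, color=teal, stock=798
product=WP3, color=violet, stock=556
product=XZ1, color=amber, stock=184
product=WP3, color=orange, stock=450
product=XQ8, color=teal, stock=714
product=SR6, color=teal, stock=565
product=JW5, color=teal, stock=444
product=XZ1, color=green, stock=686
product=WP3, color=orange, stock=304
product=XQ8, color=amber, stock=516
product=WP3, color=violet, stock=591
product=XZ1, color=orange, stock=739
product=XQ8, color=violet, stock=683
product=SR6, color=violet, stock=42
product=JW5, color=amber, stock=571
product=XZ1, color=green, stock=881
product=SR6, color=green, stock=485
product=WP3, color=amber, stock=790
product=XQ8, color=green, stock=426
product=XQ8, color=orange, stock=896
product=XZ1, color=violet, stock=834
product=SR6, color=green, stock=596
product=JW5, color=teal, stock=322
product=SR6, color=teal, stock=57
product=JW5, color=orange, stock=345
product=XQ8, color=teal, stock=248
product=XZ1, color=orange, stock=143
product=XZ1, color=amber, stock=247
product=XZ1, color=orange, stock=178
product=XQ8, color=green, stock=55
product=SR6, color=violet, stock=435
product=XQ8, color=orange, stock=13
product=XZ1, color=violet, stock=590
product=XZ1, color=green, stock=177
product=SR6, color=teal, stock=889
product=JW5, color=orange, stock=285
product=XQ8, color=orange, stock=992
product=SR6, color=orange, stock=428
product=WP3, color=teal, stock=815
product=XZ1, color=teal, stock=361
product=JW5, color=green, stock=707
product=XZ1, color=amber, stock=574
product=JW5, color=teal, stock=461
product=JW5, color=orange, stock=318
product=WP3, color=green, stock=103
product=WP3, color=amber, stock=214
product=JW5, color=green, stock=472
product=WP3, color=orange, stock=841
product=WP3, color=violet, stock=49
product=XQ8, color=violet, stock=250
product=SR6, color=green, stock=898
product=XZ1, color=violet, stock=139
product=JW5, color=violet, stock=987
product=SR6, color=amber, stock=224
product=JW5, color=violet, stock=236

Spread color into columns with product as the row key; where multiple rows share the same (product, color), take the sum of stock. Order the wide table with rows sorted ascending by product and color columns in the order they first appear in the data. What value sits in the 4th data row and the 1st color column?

With rows sorted ascending by product, row 4 is product=XQ8. color columns in first-appearance order: violet, orange, amber, green, teal; column 1 is violet.
Long rows with product=XQ8, color=violet: 156 + 683 + 250 = 1089.

1089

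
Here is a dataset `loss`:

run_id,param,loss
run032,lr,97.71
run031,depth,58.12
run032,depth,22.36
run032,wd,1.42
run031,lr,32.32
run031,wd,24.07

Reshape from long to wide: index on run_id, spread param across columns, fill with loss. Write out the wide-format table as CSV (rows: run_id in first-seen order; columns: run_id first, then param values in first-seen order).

run_id,lr,depth,wd
run032,97.71,22.36,1.42
run031,32.32,58.12,24.07

Columns: run_id plus the 3 distinct param values (lr, depth, wd).
For example, row run032 column lr takes loss=97.71 from the long row (run032, lr).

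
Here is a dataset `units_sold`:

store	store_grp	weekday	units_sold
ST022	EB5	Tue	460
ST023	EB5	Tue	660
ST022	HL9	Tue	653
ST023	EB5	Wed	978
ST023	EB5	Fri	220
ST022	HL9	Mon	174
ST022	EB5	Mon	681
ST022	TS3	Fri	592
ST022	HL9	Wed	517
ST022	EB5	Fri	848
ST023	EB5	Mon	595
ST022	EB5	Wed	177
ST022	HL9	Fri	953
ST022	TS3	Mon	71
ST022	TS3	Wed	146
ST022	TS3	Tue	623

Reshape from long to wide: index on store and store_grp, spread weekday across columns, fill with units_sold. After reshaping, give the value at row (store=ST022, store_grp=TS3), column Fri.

592

Wide layout: rows indexed by store and store_grp, columns are the 4 distinct weekday values (Tue, Wed, Fri, Mon).
Cell (store=ST022, store_grp=TS3, weekday=Fri) draws from the long row where store=ST022, store_grp=TS3 and weekday=Fri, which has units_sold=592.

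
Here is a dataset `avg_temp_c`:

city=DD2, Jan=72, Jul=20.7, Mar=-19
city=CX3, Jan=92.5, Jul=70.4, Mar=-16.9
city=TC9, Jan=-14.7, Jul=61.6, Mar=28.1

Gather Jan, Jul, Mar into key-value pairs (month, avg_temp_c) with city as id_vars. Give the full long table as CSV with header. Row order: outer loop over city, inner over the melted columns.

Each (city, column) pair becomes one row: 3 × 3 = 9 rows.
For example, (DD2, Jan) → avg_temp_c=72.

city,month,avg_temp_c
DD2,Jan,72
DD2,Jul,20.7
DD2,Mar,-19
CX3,Jan,92.5
CX3,Jul,70.4
CX3,Mar,-16.9
TC9,Jan,-14.7
TC9,Jul,61.6
TC9,Mar,28.1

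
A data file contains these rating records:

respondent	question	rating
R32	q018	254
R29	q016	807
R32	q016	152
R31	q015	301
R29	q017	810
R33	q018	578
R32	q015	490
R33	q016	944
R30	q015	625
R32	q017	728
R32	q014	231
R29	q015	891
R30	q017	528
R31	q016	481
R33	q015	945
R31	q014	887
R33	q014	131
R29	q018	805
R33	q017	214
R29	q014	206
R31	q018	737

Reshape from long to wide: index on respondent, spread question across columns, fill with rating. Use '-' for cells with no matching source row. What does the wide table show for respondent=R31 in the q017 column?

No long-format row has respondent=R31 and question=q017, so the cell is -.

-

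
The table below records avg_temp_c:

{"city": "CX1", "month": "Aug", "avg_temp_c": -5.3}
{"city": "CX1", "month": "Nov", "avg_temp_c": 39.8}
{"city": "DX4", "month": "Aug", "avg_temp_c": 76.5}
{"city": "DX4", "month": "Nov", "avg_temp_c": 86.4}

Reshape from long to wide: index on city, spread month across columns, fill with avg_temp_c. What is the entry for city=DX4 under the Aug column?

76.5

Wide layout: rows indexed by city, columns are the 2 distinct month values (Aug, Nov).
Cell (city=DX4, month=Aug) draws from the long row where city=DX4 and month=Aug, which has avg_temp_c=76.5.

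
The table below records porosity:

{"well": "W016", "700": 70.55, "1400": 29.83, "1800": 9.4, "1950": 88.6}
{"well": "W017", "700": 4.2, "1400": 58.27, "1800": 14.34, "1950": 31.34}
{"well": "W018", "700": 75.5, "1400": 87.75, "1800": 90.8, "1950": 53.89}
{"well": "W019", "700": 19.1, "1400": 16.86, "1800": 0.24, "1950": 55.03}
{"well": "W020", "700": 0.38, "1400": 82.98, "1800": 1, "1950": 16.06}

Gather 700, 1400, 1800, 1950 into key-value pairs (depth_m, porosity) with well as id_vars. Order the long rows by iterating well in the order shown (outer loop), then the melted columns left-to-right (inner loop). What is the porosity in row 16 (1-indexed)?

55.03

20 rows total (5 × 4). Row 16: index ⌊(16-1)/4⌋ = 3 into well → W019; (16-1) mod 4 = 3 into the melted columns → 1950.
So row 16 is (W019, 1950, 55.03); porosity = 55.03.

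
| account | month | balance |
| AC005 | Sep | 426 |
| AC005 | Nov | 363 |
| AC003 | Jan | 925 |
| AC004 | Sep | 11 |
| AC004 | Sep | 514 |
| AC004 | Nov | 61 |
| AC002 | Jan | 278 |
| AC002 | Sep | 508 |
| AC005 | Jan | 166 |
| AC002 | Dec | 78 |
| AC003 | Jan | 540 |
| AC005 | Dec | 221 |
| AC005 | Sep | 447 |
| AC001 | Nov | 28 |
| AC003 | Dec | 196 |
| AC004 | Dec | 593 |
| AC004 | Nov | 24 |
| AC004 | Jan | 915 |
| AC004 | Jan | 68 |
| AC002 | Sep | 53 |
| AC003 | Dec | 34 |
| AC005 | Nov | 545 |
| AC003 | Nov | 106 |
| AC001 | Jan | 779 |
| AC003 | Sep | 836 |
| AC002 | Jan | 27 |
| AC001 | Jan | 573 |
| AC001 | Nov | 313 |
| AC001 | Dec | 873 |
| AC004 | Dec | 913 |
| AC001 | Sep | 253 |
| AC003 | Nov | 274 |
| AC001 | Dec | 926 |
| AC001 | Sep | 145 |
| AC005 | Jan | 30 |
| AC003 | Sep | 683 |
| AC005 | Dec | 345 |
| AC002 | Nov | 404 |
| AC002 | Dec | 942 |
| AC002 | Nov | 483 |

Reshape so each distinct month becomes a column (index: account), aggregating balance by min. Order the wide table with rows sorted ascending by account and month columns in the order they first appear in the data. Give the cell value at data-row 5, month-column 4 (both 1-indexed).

221

With rows sorted ascending by account, row 5 is account=AC005. month columns in first-appearance order: Sep, Nov, Jan, Dec; column 4 is Dec.
Long rows with account=AC005, month=Dec: min(221, 345) = 221.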